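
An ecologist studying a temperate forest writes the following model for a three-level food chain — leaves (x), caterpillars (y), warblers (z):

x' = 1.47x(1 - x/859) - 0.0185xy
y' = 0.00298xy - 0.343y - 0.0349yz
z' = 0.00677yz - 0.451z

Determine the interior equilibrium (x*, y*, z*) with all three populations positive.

x* ≈ 139, y* ≈ 66.6, z* ≈ 2.03

From dz/dt = 0: 0.00677y* = 0.451, so y* = 66.6.
From dx/dt = 0: 1.47(1 - x*/859) = 0.0185·66.6, giving x* = 859·(1 - 0.838) = 139.
From dy/dt = 0: 0.00298·139 - 0.343 = 0.0349z*, so z* = 0.0707/0.0349 = 2.03.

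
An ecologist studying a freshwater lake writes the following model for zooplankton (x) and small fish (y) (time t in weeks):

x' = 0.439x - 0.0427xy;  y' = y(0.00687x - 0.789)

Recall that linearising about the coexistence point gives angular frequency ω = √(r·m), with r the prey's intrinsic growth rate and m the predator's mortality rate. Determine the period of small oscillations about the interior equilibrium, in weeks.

Here r = 0.439 and m = 0.789, so r·m = 0.346.
ω = √0.346 = 0.589 per week, hence T = 2π/ω ≈ 10.7 weeks.

T ≈ 10.7 weeks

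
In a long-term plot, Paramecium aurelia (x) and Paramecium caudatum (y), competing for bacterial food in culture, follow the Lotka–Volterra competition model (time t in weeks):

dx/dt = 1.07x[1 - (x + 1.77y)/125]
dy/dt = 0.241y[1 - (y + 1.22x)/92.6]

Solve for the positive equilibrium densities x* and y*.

x* ≈ 33.6, y* ≈ 51.7

Setting both brackets to zero gives the nullclines x + 1.77y = 125 and 1.22x + y = 92.6.
Substituting y = 92.6 - 1.22x into the first: x(1 - 1.77·1.22) = 125 - 1.77·92.6.
So x* = -38.9/-1.16 = 33.6, and then y* = 92.6 - 1.22·33.6 = 51.7.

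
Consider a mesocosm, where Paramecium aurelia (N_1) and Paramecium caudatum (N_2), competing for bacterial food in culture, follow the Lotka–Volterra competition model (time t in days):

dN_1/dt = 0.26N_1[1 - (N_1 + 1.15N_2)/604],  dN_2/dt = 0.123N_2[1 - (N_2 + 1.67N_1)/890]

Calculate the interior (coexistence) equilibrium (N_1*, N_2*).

N_1* ≈ 456, N_2* ≈ 129

Setting both brackets to zero gives the nullclines N_1 + 1.15N_2 = 604 and 1.67N_1 + N_2 = 890.
Substituting N_2 = 890 - 1.67N_1 into the first: N_1(1 - 1.15·1.67) = 604 - 1.15·890.
So N_1* = -419/-0.92 = 456, and then N_2* = 890 - 1.67·456 = 129.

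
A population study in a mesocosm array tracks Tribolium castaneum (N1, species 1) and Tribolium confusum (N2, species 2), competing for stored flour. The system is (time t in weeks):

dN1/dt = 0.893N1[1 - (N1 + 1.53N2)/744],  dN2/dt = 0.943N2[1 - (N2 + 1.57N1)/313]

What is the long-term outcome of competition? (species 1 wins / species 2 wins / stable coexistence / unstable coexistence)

Compare the nullcline intercepts: K1/α12 = 744/1.53 = 486 > K2 = 313; K2/α21 = 313/1.57 = 199 < K1 = 744.
Since the inequalities point opposite ways, species 1 can invade but species 2 cannot.

species 1 excludes species 2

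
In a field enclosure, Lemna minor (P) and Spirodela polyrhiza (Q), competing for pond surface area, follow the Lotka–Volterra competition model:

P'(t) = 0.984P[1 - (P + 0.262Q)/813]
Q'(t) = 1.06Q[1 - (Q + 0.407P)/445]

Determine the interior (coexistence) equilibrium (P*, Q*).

P* ≈ 780, Q* ≈ 128

Setting both brackets to zero gives the nullclines P + 0.262Q = 813 and 0.407P + Q = 445.
Substituting Q = 445 - 0.407P into the first: P(1 - 0.262·0.407) = 813 - 0.262·445.
So P* = 696/0.893 = 780, and then Q* = 445 - 0.407·780 = 128.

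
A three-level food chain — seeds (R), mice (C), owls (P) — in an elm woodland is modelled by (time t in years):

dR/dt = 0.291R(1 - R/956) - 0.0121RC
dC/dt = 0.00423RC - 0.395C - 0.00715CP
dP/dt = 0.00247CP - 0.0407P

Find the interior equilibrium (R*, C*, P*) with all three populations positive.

R* ≈ 301, C* ≈ 16.5, P* ≈ 123

From dP/dt = 0: 0.00247C* = 0.0407, so C* = 16.5.
From dR/dt = 0: 0.291(1 - R*/956) = 0.0121·16.5, giving R* = 956·(1 - 0.685) = 301.
From dC/dt = 0: 0.00423·301 - 0.395 = 0.00715P*, so P* = 0.878/0.00715 = 123.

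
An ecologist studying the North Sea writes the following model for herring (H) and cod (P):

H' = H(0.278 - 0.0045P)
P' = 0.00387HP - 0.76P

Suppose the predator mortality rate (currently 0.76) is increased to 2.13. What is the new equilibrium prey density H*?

H* ≈ 550

At the interior fixed point, setting dP/dt = 0 with P > 0 fixes H* = (predator death rate)/(HP coefficient) — independent of the other coefficients.
With the change, H* = 2.13/0.00387 = 550; it rises from 196.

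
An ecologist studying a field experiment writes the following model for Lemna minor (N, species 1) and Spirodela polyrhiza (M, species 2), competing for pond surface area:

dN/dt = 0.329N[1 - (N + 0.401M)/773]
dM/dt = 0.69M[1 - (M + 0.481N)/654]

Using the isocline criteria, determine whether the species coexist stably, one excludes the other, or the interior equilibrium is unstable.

Compare the nullcline intercepts: K1/α12 = 773/0.401 = 1930 > K2 = 654; K2/α21 = 654/0.481 = 1360 > K1 = 773.
Since both inequalities hold, each species can invade when rare, so the interior equilibrium is stable.

stable coexistence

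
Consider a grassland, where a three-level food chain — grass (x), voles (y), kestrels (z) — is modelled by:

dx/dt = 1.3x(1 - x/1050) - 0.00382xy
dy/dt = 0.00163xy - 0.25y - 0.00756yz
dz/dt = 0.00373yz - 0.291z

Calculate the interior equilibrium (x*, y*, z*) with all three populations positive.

From dz/dt = 0: 0.00373y* = 0.291, so y* = 78.
From dx/dt = 0: 1.3(1 - x*/1050) = 0.00382·78, giving x* = 1050·(1 - 0.229) = 809.
From dy/dt = 0: 0.00163·809 - 0.25 = 0.00756z*, so z* = 1.07/0.00756 = 141.

x* ≈ 809, y* ≈ 78, z* ≈ 141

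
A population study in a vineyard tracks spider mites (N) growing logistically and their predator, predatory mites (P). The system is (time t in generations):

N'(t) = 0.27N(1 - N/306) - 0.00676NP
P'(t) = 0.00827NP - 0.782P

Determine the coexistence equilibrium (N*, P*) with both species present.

N* ≈ 94.6, P* ≈ 27.6

From dP/dt = 0 with P > 0: 0.00827N* = 0.782, so N* = 94.6.
Substitute into dN/dt = 0: 0.27(1 - 94.6/306) = 0.00676P*.
The bracket is 0.691, giving P* = 0.187/0.00676 = 27.6.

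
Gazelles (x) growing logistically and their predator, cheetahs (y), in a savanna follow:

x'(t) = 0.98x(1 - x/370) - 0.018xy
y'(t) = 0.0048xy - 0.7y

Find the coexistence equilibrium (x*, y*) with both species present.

From dy/dt = 0 with y > 0: 0.0048x* = 0.7, so x* = 146.
Substitute into dx/dt = 0: 0.98(1 - 146/370) = 0.018y*.
The bracket is 0.606, giving y* = 0.594/0.018 = 33.

x* ≈ 146, y* ≈ 33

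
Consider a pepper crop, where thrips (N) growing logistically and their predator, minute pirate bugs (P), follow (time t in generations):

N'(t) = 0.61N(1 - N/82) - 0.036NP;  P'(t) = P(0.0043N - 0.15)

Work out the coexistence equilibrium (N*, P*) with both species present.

From dP/dt = 0 with P > 0: 0.0043N* = 0.15, so N* = 34.9.
Substitute into dN/dt = 0: 0.61(1 - 34.9/82) = 0.036P*.
The bracket is 0.575, giving P* = 0.35/0.036 = 9.74.

N* ≈ 34.9, P* ≈ 9.74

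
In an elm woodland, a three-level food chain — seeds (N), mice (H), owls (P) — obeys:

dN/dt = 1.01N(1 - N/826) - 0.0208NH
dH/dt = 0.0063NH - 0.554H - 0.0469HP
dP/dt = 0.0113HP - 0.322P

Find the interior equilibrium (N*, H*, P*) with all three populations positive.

From dP/dt = 0: 0.0113H* = 0.322, so H* = 28.5.
From dN/dt = 0: 1.01(1 - N*/826) = 0.0208·28.5, giving N* = 826·(1 - 0.587) = 341.
From dH/dt = 0: 0.0063·341 - 0.554 = 0.0469P*, so P* = 1.6/0.0469 = 34.

N* ≈ 341, H* ≈ 28.5, P* ≈ 34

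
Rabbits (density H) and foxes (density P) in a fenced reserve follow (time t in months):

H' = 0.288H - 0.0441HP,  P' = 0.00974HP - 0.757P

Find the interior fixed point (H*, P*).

H* ≈ 77.7, P* ≈ 6.53

Set dP/dt = 0 with P > 0: 0.00974H - 0.757 = 0, so H* = 0.757/0.00974 = 77.7.
Set dH/dt = 0 with H > 0: 0.288 - 0.0441P = 0, so P* = 0.288/0.0441 = 6.53.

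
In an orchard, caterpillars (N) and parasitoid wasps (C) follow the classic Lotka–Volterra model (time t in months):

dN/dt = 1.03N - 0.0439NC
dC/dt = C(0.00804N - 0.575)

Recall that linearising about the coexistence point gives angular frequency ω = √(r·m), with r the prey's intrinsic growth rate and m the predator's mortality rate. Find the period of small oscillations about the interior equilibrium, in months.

T ≈ 8.16 months

Here r = 1.03 and m = 0.575, so r·m = 0.592.
ω = √0.592 = 0.77 per month, hence T = 2π/ω ≈ 8.16 months.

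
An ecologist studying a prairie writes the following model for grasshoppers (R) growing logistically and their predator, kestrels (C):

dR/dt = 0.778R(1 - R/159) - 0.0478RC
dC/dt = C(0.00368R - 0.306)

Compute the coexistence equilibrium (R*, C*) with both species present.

R* ≈ 83.2, C* ≈ 7.76

From dC/dt = 0 with C > 0: 0.00368R* = 0.306, so R* = 83.2.
Substitute into dR/dt = 0: 0.778(1 - 83.2/159) = 0.0478C*.
The bracket is 0.477, giving C* = 0.371/0.0478 = 7.76.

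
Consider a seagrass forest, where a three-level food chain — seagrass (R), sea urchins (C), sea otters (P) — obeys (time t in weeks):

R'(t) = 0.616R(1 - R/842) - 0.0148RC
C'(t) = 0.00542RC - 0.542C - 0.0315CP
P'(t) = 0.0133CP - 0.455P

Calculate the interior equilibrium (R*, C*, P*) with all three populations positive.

From dP/dt = 0: 0.0133C* = 0.455, so C* = 34.2.
From dR/dt = 0: 0.616(1 - R*/842) = 0.0148·34.2, giving R* = 842·(1 - 0.822) = 150.
From dC/dt = 0: 0.00542·150 - 0.542 = 0.0315P*, so P* = 0.271/0.0315 = 8.59.

R* ≈ 150, C* ≈ 34.2, P* ≈ 8.59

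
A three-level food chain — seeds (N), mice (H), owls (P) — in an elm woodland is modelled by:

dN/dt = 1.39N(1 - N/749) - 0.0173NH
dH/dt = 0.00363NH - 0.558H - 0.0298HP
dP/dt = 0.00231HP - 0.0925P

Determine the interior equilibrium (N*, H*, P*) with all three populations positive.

N* ≈ 376, H* ≈ 40, P* ≈ 27

From dP/dt = 0: 0.00231H* = 0.0925, so H* = 40.
From dN/dt = 0: 1.39(1 - N*/749) = 0.0173·40, giving N* = 749·(1 - 0.498) = 376.
From dH/dt = 0: 0.00363·376 - 0.558 = 0.0298P*, so P* = 0.806/0.0298 = 27.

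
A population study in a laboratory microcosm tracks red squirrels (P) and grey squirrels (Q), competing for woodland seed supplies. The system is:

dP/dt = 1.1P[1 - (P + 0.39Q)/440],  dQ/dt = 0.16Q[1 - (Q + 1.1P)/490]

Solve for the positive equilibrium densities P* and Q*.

P* ≈ 436, Q* ≈ 10.5

Setting both brackets to zero gives the nullclines P + 0.39Q = 440 and 1.1P + Q = 490.
Substituting Q = 490 - 1.1P into the first: P(1 - 0.39·1.1) = 440 - 0.39·490.
So P* = 249/0.571 = 436, and then Q* = 490 - 1.1·436 = 10.5.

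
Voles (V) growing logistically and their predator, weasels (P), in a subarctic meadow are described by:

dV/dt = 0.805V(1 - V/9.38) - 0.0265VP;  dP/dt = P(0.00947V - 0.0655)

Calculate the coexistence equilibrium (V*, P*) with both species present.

From dP/dt = 0 with P > 0: 0.00947V* = 0.0655, so V* = 6.92.
Substitute into dV/dt = 0: 0.805(1 - 6.92/9.38) = 0.0265P*.
The bracket is 0.263, giving P* = 0.211/0.0265 = 7.98.

V* ≈ 6.92, P* ≈ 7.98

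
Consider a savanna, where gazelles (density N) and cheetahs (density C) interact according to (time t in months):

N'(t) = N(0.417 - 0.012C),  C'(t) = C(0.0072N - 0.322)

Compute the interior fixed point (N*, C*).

Set dC/dt = 0 with C > 0: 0.0072N - 0.322 = 0, so N* = 0.322/0.0072 = 44.7.
Set dN/dt = 0 with N > 0: 0.417 - 0.012C = 0, so C* = 0.417/0.012 = 34.8.

N* ≈ 44.7, C* ≈ 34.8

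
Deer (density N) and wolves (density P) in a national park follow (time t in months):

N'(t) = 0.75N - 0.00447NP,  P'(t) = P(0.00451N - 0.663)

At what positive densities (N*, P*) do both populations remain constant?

N* ≈ 147, P* ≈ 168

Set dP/dt = 0 with P > 0: 0.00451N - 0.663 = 0, so N* = 0.663/0.00451 = 147.
Set dN/dt = 0 with N > 0: 0.75 - 0.00447P = 0, so P* = 0.75/0.00447 = 168.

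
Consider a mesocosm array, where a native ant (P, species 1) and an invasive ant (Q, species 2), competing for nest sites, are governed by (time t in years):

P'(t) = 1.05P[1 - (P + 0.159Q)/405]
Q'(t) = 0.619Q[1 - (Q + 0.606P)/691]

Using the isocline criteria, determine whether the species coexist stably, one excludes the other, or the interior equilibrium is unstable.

Compare the nullcline intercepts: K1/α12 = 405/0.159 = 2550 > K2 = 691; K2/α21 = 691/0.606 = 1140 > K1 = 405.
Since both inequalities hold, each species can invade when rare, so the interior equilibrium is stable.

stable coexistence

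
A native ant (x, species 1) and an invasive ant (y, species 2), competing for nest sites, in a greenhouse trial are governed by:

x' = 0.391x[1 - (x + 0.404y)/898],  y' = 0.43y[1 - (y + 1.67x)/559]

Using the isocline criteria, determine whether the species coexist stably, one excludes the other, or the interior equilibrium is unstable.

Compare the nullcline intercepts: K1/α12 = 898/0.404 = 2220 > K2 = 559; K2/α21 = 559/1.67 = 335 < K1 = 898.
Since the inequalities point opposite ways, species 1 can invade but species 2 cannot.

species 1 excludes species 2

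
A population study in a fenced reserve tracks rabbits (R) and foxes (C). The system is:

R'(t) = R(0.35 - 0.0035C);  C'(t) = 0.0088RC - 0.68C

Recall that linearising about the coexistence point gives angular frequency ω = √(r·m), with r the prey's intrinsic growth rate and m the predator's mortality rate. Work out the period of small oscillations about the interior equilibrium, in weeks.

T ≈ 12.9 weeks

Here r = 0.35 and m = 0.68, so r·m = 0.238.
ω = √0.238 = 0.488 per week, hence T = 2π/ω ≈ 12.9 weeks.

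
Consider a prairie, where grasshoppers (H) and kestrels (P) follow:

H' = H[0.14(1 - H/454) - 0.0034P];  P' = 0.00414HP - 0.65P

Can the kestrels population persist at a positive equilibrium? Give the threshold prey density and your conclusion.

The predator equation gives dP/dt > 0 only when H > 0.65/0.00414 = 157.
Without the predator, H → K = 454. Since 454 > 157, the predator can invade and persist.

Threshold H = 157; K > 157, so yes, the predator persists.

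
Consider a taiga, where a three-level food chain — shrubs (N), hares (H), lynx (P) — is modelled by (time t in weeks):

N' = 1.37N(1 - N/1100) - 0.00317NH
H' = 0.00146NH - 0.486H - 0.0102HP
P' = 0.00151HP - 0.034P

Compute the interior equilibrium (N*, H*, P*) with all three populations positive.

N* ≈ 1040, H* ≈ 22.5, P* ≈ 102

From dP/dt = 0: 0.00151H* = 0.034, so H* = 22.5.
From dN/dt = 0: 1.37(1 - N*/1100) = 0.00317·22.5, giving N* = 1100·(1 - 0.0521) = 1040.
From dH/dt = 0: 0.00146·1040 - 0.486 = 0.0102P*, so P* = 1.04/0.0102 = 102.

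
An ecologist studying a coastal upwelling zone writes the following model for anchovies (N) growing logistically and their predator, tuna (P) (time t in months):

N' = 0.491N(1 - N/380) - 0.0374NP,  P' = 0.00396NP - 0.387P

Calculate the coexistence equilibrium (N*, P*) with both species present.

N* ≈ 97.7, P* ≈ 9.75

From dP/dt = 0 with P > 0: 0.00396N* = 0.387, so N* = 97.7.
Substitute into dN/dt = 0: 0.491(1 - 97.7/380) = 0.0374P*.
The bracket is 0.743, giving P* = 0.365/0.0374 = 9.75.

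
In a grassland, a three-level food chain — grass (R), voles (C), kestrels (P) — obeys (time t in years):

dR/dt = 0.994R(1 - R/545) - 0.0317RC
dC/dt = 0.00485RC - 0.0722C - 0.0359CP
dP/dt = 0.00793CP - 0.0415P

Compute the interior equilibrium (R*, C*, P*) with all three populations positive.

R* ≈ 454, C* ≈ 5.23, P* ≈ 59.3

From dP/dt = 0: 0.00793C* = 0.0415, so C* = 5.23.
From dR/dt = 0: 0.994(1 - R*/545) = 0.0317·5.23, giving R* = 545·(1 - 0.167) = 454.
From dC/dt = 0: 0.00485·454 - 0.0722 = 0.0359P*, so P* = 2.13/0.0359 = 59.3.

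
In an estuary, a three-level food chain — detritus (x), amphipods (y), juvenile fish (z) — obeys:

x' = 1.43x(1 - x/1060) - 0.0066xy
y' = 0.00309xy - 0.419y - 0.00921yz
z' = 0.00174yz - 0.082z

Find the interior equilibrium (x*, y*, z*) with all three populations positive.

From dz/dt = 0: 0.00174y* = 0.082, so y* = 47.1.
From dx/dt = 0: 1.43(1 - x*/1060) = 0.0066·47.1, giving x* = 1060·(1 - 0.218) = 829.
From dy/dt = 0: 0.00309·829 - 0.419 = 0.00921z*, so z* = 2.14/0.00921 = 233.

x* ≈ 829, y* ≈ 47.1, z* ≈ 233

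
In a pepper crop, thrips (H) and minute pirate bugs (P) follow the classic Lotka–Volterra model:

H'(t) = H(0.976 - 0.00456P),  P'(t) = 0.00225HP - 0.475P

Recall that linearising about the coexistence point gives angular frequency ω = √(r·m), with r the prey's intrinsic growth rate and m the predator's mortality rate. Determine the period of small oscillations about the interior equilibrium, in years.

Here r = 0.976 and m = 0.475, so r·m = 0.464.
ω = √0.464 = 0.681 per year, hence T = 2π/ω ≈ 9.23 years.

T ≈ 9.23 years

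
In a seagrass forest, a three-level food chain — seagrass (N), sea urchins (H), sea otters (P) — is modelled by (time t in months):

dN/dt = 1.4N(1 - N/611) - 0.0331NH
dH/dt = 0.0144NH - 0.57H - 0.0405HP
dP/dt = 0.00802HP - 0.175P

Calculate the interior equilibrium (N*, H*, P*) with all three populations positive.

From dP/dt = 0: 0.00802H* = 0.175, so H* = 21.8.
From dN/dt = 0: 1.4(1 - N*/611) = 0.0331·21.8, giving N* = 611·(1 - 0.516) = 296.
From dH/dt = 0: 0.0144·296 - 0.57 = 0.0405P*, so P* = 3.69/0.0405 = 91.1.

N* ≈ 296, H* ≈ 21.8, P* ≈ 91.1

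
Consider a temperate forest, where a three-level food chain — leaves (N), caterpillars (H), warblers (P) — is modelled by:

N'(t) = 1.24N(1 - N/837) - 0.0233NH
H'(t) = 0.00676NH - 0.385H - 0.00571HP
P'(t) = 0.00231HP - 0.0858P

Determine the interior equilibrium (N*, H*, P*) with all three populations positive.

N* ≈ 253, H* ≈ 37.1, P* ≈ 232

From dP/dt = 0: 0.00231H* = 0.0858, so H* = 37.1.
From dN/dt = 0: 1.24(1 - N*/837) = 0.0233·37.1, giving N* = 837·(1 - 0.698) = 253.
From dH/dt = 0: 0.00676·253 - 0.385 = 0.00571P*, so P* = 1.32/0.00571 = 232.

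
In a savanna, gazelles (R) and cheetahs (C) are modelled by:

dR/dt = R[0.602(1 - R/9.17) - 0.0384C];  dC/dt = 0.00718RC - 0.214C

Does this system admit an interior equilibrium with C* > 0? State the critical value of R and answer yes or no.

The predator equation gives dC/dt > 0 only when R > 0.214/0.00718 = 29.8.
Without the predator, R → K = 9.17. Since 9.17 < 29.8, the predator cannot invade.

Threshold R = 29.8; K < 29.8, so no, the predator goes extinct.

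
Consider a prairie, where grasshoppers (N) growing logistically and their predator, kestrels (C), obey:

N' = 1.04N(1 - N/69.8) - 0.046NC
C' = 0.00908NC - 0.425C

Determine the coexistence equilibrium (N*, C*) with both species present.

From dC/dt = 0 with C > 0: 0.00908N* = 0.425, so N* = 46.8.
Substitute into dN/dt = 0: 1.04(1 - 46.8/69.8) = 0.046C*.
The bracket is 0.329, giving C* = 0.343/0.046 = 7.45.

N* ≈ 46.8, C* ≈ 7.45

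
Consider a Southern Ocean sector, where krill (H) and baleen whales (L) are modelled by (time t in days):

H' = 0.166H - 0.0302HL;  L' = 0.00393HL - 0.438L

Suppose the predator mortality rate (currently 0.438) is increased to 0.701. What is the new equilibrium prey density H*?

H* ≈ 178

At the interior fixed point, setting dL/dt = 0 with L > 0 fixes H* = (predator death rate)/(HL coefficient) — independent of the other coefficients.
With the change, H* = 0.701/0.00393 = 178; it rises from 111.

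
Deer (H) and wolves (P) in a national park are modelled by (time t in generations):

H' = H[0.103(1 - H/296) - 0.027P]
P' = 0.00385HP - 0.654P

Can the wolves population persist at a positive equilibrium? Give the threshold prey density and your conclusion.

Threshold H = 170; K > 170, so yes, the predator persists.

The predator equation gives dP/dt > 0 only when H > 0.654/0.00385 = 170.
Without the predator, H → K = 296. Since 296 > 170, the predator can invade and persist.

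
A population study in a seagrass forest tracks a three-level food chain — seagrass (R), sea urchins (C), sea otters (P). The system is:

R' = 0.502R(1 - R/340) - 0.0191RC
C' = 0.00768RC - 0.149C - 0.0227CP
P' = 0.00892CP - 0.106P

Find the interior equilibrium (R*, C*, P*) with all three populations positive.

From dP/dt = 0: 0.00892C* = 0.106, so C* = 11.9.
From dR/dt = 0: 0.502(1 - R*/340) = 0.0191·11.9, giving R* = 340·(1 - 0.452) = 186.
From dC/dt = 0: 0.00768·186 - 0.149 = 0.0227P*, so P* = 1.28/0.0227 = 56.5.

R* ≈ 186, C* ≈ 11.9, P* ≈ 56.5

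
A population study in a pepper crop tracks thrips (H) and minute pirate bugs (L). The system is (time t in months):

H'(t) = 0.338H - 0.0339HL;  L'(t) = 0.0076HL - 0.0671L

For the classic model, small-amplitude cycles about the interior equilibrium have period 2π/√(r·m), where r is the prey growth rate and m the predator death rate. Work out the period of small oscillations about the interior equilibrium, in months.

Here r = 0.338 and m = 0.0671, so r·m = 0.0227.
ω = √0.0227 = 0.151 per month, hence T = 2π/ω ≈ 41.7 months.

T ≈ 41.7 months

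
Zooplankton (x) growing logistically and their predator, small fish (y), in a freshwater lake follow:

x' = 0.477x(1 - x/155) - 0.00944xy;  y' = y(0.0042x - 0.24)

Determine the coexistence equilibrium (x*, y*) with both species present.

From dy/dt = 0 with y > 0: 0.0042x* = 0.24, so x* = 57.1.
Substitute into dx/dt = 0: 0.477(1 - 57.1/155) = 0.00944y*.
The bracket is 0.631, giving y* = 0.301/0.00944 = 31.9.

x* ≈ 57.1, y* ≈ 31.9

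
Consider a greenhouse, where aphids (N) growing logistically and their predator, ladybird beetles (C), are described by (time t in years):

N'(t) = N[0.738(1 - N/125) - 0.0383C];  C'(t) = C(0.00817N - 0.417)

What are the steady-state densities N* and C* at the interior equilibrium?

N* ≈ 51, C* ≈ 11.4

From dC/dt = 0 with C > 0: 0.00817N* = 0.417, so N* = 51.
Substitute into dN/dt = 0: 0.738(1 - 51/125) = 0.0383C*.
The bracket is 0.592, giving C* = 0.437/0.0383 = 11.4.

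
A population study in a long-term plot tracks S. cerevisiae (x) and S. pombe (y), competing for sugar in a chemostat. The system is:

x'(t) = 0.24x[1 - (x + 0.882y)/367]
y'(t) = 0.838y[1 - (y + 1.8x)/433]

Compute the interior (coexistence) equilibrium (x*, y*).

x* ≈ 25.4, y* ≈ 387

Setting both brackets to zero gives the nullclines x + 0.882y = 367 and 1.8x + y = 433.
Substituting y = 433 - 1.8x into the first: x(1 - 0.882·1.8) = 367 - 0.882·433.
So x* = -14.9/-0.588 = 25.4, and then y* = 433 - 1.8·25.4 = 387.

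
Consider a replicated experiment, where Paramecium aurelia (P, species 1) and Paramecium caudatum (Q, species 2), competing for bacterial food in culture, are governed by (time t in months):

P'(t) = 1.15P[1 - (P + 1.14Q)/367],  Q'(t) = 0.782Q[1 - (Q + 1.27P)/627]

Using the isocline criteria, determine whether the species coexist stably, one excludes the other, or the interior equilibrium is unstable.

Compare the nullcline intercepts: K1/α12 = 367/1.14 = 322 < K2 = 627; K2/α21 = 627/1.27 = 494 > K1 = 367.
Since the inequalities point opposite ways, species 2 can invade but species 1 cannot.

species 2 excludes species 1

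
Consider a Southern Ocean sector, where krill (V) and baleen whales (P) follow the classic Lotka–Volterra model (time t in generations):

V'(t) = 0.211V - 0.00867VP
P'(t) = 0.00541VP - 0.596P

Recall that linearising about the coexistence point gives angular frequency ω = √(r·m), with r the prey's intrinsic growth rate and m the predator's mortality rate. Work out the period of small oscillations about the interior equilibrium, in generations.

T ≈ 17.7 generations

Here r = 0.211 and m = 0.596, so r·m = 0.126.
ω = √0.126 = 0.355 per generation, hence T = 2π/ω ≈ 17.7 generations.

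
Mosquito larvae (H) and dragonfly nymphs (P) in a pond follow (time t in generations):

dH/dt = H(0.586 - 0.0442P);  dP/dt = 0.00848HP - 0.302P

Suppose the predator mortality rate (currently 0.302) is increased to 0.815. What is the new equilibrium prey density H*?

H* ≈ 96.1

At the interior fixed point, setting dP/dt = 0 with P > 0 fixes H* = (predator death rate)/(HP coefficient) — independent of the other coefficients.
With the change, H* = 0.815/0.00848 = 96.1; it rises from 35.6.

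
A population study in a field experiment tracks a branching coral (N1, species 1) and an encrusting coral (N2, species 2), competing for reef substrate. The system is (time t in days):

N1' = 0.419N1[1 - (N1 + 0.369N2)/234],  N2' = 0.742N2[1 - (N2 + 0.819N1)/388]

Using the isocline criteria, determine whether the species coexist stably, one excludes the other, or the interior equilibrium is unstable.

Compare the nullcline intercepts: K1/α12 = 234/0.369 = 634 > K2 = 388; K2/α21 = 388/0.819 = 474 > K1 = 234.
Since both inequalities hold, each species can invade when rare, so the interior equilibrium is stable.

stable coexistence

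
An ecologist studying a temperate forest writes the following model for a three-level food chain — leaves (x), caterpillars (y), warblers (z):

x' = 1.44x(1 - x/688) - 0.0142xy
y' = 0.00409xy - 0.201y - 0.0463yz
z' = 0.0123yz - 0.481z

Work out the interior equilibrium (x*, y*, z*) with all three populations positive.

From dz/dt = 0: 0.0123y* = 0.481, so y* = 39.1.
From dx/dt = 0: 1.44(1 - x*/688) = 0.0142·39.1, giving x* = 688·(1 - 0.386) = 423.
From dy/dt = 0: 0.00409·423 - 0.201 = 0.0463z*, so z* = 1.53/0.0463 = 33.

x* ≈ 423, y* ≈ 39.1, z* ≈ 33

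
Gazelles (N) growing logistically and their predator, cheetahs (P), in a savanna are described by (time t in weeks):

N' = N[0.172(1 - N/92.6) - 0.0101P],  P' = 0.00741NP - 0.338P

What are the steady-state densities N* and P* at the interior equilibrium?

N* ≈ 45.6, P* ≈ 8.64

From dP/dt = 0 with P > 0: 0.00741N* = 0.338, so N* = 45.6.
Substitute into dN/dt = 0: 0.172(1 - 45.6/92.6) = 0.0101P*.
The bracket is 0.507, giving P* = 0.0873/0.0101 = 8.64.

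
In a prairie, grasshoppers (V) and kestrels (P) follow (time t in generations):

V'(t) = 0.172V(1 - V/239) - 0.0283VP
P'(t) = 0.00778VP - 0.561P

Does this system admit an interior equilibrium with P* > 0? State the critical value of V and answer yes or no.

The predator equation gives dP/dt > 0 only when V > 0.561/0.00778 = 72.1.
Without the predator, V → K = 239. Since 239 > 72.1, the predator can invade and persist.

Threshold V = 72.1; K > 72.1, so yes, the predator persists.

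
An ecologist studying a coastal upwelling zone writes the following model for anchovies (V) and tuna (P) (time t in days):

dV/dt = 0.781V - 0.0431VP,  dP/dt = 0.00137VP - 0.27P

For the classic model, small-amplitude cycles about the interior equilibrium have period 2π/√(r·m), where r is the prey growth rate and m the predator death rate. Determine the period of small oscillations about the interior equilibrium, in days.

T ≈ 13.7 days

Here r = 0.781 and m = 0.27, so r·m = 0.211.
ω = √0.211 = 0.459 per day, hence T = 2π/ω ≈ 13.7 days.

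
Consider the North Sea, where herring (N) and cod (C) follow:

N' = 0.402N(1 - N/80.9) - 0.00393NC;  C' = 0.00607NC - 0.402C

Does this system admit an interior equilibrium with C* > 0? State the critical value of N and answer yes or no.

The predator equation gives dC/dt > 0 only when N > 0.402/0.00607 = 66.2.
Without the predator, N → K = 80.9. Since 80.9 > 66.2, the predator can invade and persist.

Threshold N = 66.2; K > 66.2, so yes, the predator persists.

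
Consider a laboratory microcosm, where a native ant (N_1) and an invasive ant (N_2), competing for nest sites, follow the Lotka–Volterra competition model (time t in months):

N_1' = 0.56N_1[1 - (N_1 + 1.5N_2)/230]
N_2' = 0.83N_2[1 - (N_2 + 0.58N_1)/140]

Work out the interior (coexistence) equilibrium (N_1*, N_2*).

Setting both brackets to zero gives the nullclines N_1 + 1.5N_2 = 230 and 0.58N_1 + N_2 = 140.
Substituting N_2 = 140 - 0.58N_1 into the first: N_1(1 - 1.5·0.58) = 230 - 1.5·140.
So N_1* = 20/0.13 = 154, and then N_2* = 140 - 0.58·154 = 50.8.

N_1* ≈ 154, N_2* ≈ 50.8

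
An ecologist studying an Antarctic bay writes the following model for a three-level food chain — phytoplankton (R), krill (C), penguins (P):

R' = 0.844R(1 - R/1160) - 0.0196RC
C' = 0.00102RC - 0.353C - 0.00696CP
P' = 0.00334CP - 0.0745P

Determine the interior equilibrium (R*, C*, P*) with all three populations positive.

From dP/dt = 0: 0.00334C* = 0.0745, so C* = 22.3.
From dR/dt = 0: 0.844(1 - R*/1160) = 0.0196·22.3, giving R* = 1160·(1 - 0.518) = 559.
From dC/dt = 0: 0.00102·559 - 0.353 = 0.00696P*, so P* = 0.217/0.00696 = 31.2.

R* ≈ 559, C* ≈ 22.3, P* ≈ 31.2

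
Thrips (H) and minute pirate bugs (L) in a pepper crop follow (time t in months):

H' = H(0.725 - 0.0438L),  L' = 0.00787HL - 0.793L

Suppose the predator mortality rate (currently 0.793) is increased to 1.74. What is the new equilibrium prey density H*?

At the interior fixed point, setting dL/dt = 0 with L > 0 fixes H* = (predator death rate)/(HL coefficient) — independent of the other coefficients.
With the change, H* = 1.74/0.00787 = 221; it rises from 101.

H* ≈ 221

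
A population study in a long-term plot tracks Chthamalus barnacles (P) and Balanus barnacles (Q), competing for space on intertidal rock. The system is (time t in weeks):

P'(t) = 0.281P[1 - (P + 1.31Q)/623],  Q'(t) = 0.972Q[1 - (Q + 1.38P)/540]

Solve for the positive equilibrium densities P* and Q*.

P* ≈ 104, Q* ≈ 396

Setting both brackets to zero gives the nullclines P + 1.31Q = 623 and 1.38P + Q = 540.
Substituting Q = 540 - 1.38P into the first: P(1 - 1.31·1.38) = 623 - 1.31·540.
So P* = -84.4/-0.808 = 104, and then Q* = 540 - 1.38·104 = 396.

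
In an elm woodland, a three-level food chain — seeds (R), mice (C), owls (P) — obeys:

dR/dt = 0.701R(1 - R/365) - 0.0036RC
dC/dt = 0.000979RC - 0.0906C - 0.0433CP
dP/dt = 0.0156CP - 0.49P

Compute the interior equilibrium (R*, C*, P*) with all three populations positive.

R* ≈ 306, C* ≈ 31.4, P* ≈ 4.83

From dP/dt = 0: 0.0156C* = 0.49, so C* = 31.4.
From dR/dt = 0: 0.701(1 - R*/365) = 0.0036·31.4, giving R* = 365·(1 - 0.161) = 306.
From dC/dt = 0: 0.000979·306 - 0.0906 = 0.0433P*, so P* = 0.209/0.0433 = 4.83.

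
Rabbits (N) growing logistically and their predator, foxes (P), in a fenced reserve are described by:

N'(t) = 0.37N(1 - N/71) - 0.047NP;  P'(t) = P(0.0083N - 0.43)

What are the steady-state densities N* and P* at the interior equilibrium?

N* ≈ 51.8, P* ≈ 2.13

From dP/dt = 0 with P > 0: 0.0083N* = 0.43, so N* = 51.8.
Substitute into dN/dt = 0: 0.37(1 - 51.8/71) = 0.047P*.
The bracket is 0.27, giving P* = 0.1/0.047 = 2.13.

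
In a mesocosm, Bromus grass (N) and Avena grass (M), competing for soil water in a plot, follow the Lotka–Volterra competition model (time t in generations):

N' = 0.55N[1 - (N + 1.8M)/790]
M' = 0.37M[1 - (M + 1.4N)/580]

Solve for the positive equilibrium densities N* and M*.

Setting both brackets to zero gives the nullclines N + 1.8M = 790 and 1.4N + M = 580.
Substituting M = 580 - 1.4N into the first: N(1 - 1.8·1.4) = 790 - 1.8·580.
So N* = -254/-1.52 = 167, and then M* = 580 - 1.4·167 = 346.

N* ≈ 167, M* ≈ 346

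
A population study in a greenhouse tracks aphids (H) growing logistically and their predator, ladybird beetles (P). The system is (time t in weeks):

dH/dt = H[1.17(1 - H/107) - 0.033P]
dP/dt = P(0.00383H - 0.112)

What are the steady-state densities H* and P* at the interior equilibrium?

H* ≈ 29.2, P* ≈ 25.8

From dP/dt = 0 with P > 0: 0.00383H* = 0.112, so H* = 29.2.
Substitute into dH/dt = 0: 1.17(1 - 29.2/107) = 0.033P*.
The bracket is 0.727, giving P* = 0.85/0.033 = 25.8.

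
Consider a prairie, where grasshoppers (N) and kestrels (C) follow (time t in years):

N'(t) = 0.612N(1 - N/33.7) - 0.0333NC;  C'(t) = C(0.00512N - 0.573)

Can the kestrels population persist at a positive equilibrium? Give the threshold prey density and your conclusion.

Threshold N = 112; K < 112, so no, the predator goes extinct.

The predator equation gives dC/dt > 0 only when N > 0.573/0.00512 = 112.
Without the predator, N → K = 33.7. Since 33.7 < 112, the predator cannot invade.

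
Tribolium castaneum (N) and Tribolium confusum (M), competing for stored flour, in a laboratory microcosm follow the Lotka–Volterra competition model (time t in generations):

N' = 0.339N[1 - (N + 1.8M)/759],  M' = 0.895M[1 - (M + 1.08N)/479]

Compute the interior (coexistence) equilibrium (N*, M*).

N* ≈ 109, M* ≈ 361

Setting both brackets to zero gives the nullclines N + 1.8M = 759 and 1.08N + M = 479.
Substituting M = 479 - 1.08N into the first: N(1 - 1.8·1.08) = 759 - 1.8·479.
So N* = -103/-0.944 = 109, and then M* = 479 - 1.08·109 = 361.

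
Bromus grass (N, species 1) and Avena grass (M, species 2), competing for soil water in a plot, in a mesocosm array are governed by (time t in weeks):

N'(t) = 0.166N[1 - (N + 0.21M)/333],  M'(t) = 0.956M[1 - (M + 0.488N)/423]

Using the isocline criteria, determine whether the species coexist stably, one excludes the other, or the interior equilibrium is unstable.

stable coexistence

Compare the nullcline intercepts: K1/α12 = 333/0.21 = 1590 > K2 = 423; K2/α21 = 423/0.488 = 867 > K1 = 333.
Since both inequalities hold, each species can invade when rare, so the interior equilibrium is stable.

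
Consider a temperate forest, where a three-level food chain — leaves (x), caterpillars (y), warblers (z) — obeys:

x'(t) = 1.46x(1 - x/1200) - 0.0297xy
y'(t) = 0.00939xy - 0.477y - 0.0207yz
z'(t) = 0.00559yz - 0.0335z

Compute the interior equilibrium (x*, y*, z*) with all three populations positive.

From dz/dt = 0: 0.00559y* = 0.0335, so y* = 5.99.
From dx/dt = 0: 1.46(1 - x*/1200) = 0.0297·5.99, giving x* = 1200·(1 - 0.122) = 1050.
From dy/dt = 0: 0.00939·1050 - 0.477 = 0.0207z*, so z* = 9.42/0.0207 = 455.

x* ≈ 1050, y* ≈ 5.99, z* ≈ 455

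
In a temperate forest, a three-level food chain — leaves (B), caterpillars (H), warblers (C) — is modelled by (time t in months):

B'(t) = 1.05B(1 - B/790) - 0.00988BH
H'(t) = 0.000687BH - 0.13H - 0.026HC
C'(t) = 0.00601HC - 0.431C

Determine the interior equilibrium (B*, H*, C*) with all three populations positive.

B* ≈ 257, H* ≈ 71.7, C* ≈ 1.79

From dC/dt = 0: 0.00601H* = 0.431, so H* = 71.7.
From dB/dt = 0: 1.05(1 - B*/790) = 0.00988·71.7, giving B* = 790·(1 - 0.675) = 257.
From dH/dt = 0: 0.000687·257 - 0.13 = 0.026C*, so C* = 0.0465/0.026 = 1.79.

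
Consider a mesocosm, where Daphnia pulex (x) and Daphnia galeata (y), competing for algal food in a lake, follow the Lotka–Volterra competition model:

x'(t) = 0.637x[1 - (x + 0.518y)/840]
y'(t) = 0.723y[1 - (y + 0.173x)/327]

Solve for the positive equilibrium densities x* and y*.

Setting both brackets to zero gives the nullclines x + 0.518y = 840 and 0.173x + y = 327.
Substituting y = 327 - 0.173x into the first: x(1 - 0.518·0.173) = 840 - 0.518·327.
So x* = 671/0.91 = 737, and then y* = 327 - 0.173·737 = 200.

x* ≈ 737, y* ≈ 200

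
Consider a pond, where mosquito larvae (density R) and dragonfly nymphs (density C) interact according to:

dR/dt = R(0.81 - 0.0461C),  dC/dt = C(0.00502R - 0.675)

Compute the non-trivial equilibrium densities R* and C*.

Set dC/dt = 0 with C > 0: 0.00502R - 0.675 = 0, so R* = 0.675/0.00502 = 134.
Set dR/dt = 0 with R > 0: 0.81 - 0.0461C = 0, so C* = 0.81/0.0461 = 17.6.

R* ≈ 134, C* ≈ 17.6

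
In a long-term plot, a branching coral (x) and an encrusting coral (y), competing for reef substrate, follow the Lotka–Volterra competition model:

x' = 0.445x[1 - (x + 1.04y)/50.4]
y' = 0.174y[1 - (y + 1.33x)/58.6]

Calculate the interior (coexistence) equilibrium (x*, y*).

Setting both brackets to zero gives the nullclines x + 1.04y = 50.4 and 1.33x + y = 58.6.
Substituting y = 58.6 - 1.33x into the first: x(1 - 1.04·1.33) = 50.4 - 1.04·58.6.
So x* = -10.5/-0.383 = 27.5, and then y* = 58.6 - 1.33·27.5 = 22.

x* ≈ 27.5, y* ≈ 22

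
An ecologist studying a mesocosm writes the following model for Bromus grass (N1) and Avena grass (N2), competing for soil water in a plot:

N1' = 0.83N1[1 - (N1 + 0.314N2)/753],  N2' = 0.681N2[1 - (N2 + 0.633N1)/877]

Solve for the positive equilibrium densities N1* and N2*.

Setting both brackets to zero gives the nullclines N1 + 0.314N2 = 753 and 0.633N1 + N2 = 877.
Substituting N2 = 877 - 0.633N1 into the first: N1(1 - 0.314·0.633) = 753 - 0.314·877.
So N1* = 478/0.801 = 596, and then N2* = 877 - 0.633·596 = 500.

N1* ≈ 596, N2* ≈ 500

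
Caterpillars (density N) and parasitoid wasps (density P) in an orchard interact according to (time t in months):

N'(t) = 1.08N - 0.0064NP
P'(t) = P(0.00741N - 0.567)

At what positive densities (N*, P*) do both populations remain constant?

Set dP/dt = 0 with P > 0: 0.00741N - 0.567 = 0, so N* = 0.567/0.00741 = 76.5.
Set dN/dt = 0 with N > 0: 1.08 - 0.0064P = 0, so P* = 1.08/0.0064 = 169.

N* ≈ 76.5, P* ≈ 169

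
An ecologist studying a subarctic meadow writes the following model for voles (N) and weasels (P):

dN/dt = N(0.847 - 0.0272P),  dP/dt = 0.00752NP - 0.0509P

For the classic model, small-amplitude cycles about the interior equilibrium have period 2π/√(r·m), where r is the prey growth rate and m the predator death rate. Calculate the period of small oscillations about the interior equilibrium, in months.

T ≈ 30.3 months

Here r = 0.847 and m = 0.0509, so r·m = 0.0431.
ω = √0.0431 = 0.208 per month, hence T = 2π/ω ≈ 30.3 months.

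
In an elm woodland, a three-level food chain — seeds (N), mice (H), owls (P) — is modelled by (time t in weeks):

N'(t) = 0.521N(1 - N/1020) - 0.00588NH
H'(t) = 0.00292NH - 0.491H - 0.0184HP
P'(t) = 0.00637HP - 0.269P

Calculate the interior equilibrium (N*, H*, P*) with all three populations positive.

N* ≈ 534, H* ≈ 42.2, P* ≈ 58

From dP/dt = 0: 0.00637H* = 0.269, so H* = 42.2.
From dN/dt = 0: 0.521(1 - N*/1020) = 0.00588·42.2, giving N* = 1020·(1 - 0.477) = 534.
From dH/dt = 0: 0.00292·534 - 0.491 = 0.0184P*, so P* = 1.07/0.0184 = 58.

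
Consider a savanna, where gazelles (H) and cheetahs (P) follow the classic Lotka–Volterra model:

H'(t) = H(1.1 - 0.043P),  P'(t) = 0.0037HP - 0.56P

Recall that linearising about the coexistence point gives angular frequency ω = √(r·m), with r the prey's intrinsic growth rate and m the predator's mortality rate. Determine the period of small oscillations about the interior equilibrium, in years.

Here r = 1.1 and m = 0.56, so r·m = 0.616.
ω = √0.616 = 0.785 per year, hence T = 2π/ω ≈ 8.01 years.

T ≈ 8.01 years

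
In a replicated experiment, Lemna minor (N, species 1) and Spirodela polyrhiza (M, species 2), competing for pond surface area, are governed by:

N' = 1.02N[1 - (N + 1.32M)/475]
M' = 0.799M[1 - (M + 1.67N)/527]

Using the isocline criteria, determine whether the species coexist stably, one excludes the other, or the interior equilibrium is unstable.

Compare the nullcline intercepts: K1/α12 = 475/1.32 = 360 < K2 = 527; K2/α21 = 527/1.67 = 316 < K1 = 475.
Since both are reversed, neither can invade when rare; the interior point is a saddle.

unstable coexistence (outcome depends on initial conditions)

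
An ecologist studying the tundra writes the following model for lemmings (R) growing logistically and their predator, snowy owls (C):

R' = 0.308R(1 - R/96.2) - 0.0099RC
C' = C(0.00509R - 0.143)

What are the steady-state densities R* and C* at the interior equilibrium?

From dC/dt = 0 with C > 0: 0.00509R* = 0.143, so R* = 28.1.
Substitute into dR/dt = 0: 0.308(1 - 28.1/96.2) = 0.0099C*.
The bracket is 0.708, giving C* = 0.218/0.0099 = 22.

R* ≈ 28.1, C* ≈ 22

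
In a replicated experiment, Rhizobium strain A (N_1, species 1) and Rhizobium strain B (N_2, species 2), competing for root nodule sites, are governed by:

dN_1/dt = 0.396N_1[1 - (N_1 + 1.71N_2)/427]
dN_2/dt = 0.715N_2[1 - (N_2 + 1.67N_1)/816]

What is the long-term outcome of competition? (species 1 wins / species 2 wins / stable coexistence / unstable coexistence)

species 2 excludes species 1

Compare the nullcline intercepts: K1/α12 = 427/1.71 = 250 < K2 = 816; K2/α21 = 816/1.67 = 489 > K1 = 427.
Since the inequalities point opposite ways, species 2 can invade but species 1 cannot.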